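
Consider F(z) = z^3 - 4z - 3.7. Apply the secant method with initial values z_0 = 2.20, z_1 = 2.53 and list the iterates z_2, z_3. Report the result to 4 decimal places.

F(2.20) = -1.852000, F(2.53) = 2.374277
z_2 = 2.530000 − 2.374277·(2.530000 − 2.200000) / (2.374277 − (-1.852000)) = 2.530000 − (0.783511)/(4.226277) = 2.344610
F(2.344610) = -0.189665
z_3 = 2.344610 − (-0.189665)·(2.344610 − 2.530000) / (-0.189665 − 2.374277) = 2.344610 − (0.035162)/(-2.563942) = 2.358324

2.3446, 2.3583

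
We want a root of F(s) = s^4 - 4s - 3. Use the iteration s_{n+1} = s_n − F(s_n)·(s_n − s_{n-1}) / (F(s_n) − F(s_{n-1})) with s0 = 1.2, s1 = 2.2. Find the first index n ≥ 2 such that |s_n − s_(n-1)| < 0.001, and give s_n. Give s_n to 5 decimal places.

F(1.2) = -5.7264000, F(2.2) = 11.6256000
s2 = 2.2000000 − 11.6256000·(1.0000000)/(17.3520000) = 1.5300138;  |Δ| = 0.6699862
F(1.5300138) = -3.6400444
s3 = 1.5300138 − (-3.6400444)·(-0.6699862)/(-15.2656444) = 1.6897699;  |Δ| = 0.1597561
F(1.6897699) = -1.6062140
s4 = 1.6897699 − (-1.6062140)·(0.1597561)/(2.0338303) = 1.8159370;  |Δ| = 0.1261671
F(1.8159370) = 0.6105968
s5 = 1.8159370 − 0.6105968·(0.1261671)/(2.2168109) = 1.7811856;  |Δ| = 0.0347514
F(1.7811856) = -0.0592109
s6 = 1.7811856 − (-0.0592109)·(-0.0347514)/(-0.6698077) = 1.7842576;  |Δ| = 0.0030720
F(1.7842576) = -0.0018789
s7 = 1.7842576 − (-0.0018789)·(0.0030720)/(0.0573320) = 1.7843583;  |Δ| = 0.0001007
|s7 − s6| = 0.0001007 < 0.001

n = 7, s_n = 1.78436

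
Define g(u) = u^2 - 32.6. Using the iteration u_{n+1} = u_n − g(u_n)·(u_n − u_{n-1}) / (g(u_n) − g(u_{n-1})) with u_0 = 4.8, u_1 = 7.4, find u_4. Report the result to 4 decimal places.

g(4.8) = -9.560000, g(7.4) = 22.160000
u_2 = 7.400000 − 22.160000·(7.400000 − 4.800000) / (22.160000 − (-9.560000)) = 7.400000 − (57.616000)/(31.720000) = 5.583607
g(5.583607) = -1.423338
u_3 = 5.583607 − (-1.423338)·(5.583607 − 7.400000) / (-1.423338 − 22.160000) = 5.583607 − (2.585341)/(-23.583338) = 5.693232
g(5.693232) = -0.187106
u_4 = 5.693232 − (-0.187106)·(5.693232 − 5.583607) / (-0.187106 − (-1.423338)) = 5.693232 − (-0.020512)/(1.236232) = 5.709824

5.7098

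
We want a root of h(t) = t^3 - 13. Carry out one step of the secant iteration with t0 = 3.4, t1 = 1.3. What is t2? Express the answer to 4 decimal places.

h(3.4) = 26.304000, h(1.3) = -10.803000
t2 = 1.300000 − (-10.803000)·(1.300000 − 3.400000) / (-10.803000 − 26.304000) = 1.300000 − (22.686300)/(-37.107000) = 1.911375

1.9114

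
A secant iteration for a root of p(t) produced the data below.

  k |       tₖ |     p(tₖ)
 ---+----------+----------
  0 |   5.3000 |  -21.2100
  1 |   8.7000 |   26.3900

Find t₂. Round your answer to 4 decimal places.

t₂ = 8.7000 − 26.3900·(8.7000 − 5.3000) / (26.3900 − (-21.2100))
   = 8.7000 − (89.726000)/(47.600000) = 6.815000

6.8150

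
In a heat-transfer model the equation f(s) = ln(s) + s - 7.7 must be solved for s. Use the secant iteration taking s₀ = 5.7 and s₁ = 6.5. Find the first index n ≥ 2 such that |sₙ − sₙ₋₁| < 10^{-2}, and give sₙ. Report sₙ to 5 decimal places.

n = 3, sₙ = 5.92141

f(5.7) = -0.2595338, f(6.5) = 0.6718022
s₂ = 6.5000000 − 0.6718022·(0.8000000)/(0.9313360) = 5.9229346;  |Δ| = 0.5770654
f(5.9229346) = 0.0017667
s₃ = 5.9229346 − 0.0017667·(-0.5770654)/(-0.6700355) = 5.9214131;  |Δ| = 0.0015216
|s₃ − s₂| = 0.0015216 < 10^{-2}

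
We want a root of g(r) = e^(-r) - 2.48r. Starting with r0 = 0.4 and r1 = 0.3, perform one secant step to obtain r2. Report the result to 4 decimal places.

0.2990

g(0.4) = -0.321680, g(0.3) = -0.003182
r2 = 0.300000 − (-0.003182)·(0.300000 − 0.400000) / (-0.003182 − (-0.321680)) = 0.300000 − (0.000318)/(0.318498) = 0.299001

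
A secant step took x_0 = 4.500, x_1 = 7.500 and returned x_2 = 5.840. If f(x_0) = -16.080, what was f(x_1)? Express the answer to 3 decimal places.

The secant line through (4.500, -16.080) and (7.500, f(x_1)) crosses zero at x_2 = 5.840.
So (4.500, -16.080), (7.500, f(x_1)), (5.840, 0) are collinear:
f(x_1) = -16.080 · (7.500 − 5.840) / (4.500 − 5.840) = -16.080 · (1.66000)/(-1.34000) = 19.92000

19.920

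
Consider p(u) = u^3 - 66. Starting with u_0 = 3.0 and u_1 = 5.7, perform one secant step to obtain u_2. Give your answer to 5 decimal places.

3.66564

p(3.0) = -39.0000000, p(5.7) = 119.1930000
u_2 = 5.7000000 − 119.1930000·(5.7000000 − 3.0000000) / (119.1930000 − (-39.0000000)) = 5.7000000 − (321.8211000)/(158.1930000) = 3.6656426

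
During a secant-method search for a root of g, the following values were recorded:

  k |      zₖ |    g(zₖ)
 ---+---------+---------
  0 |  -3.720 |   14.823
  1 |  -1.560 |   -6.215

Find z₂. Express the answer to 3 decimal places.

z₂ = -1.560 − (-6.215)·(-1.560 − (-3.720)) / (-6.215 − 14.823)
   = -1.560 − (-13.42440)/(-21.03800) = -2.19810

-2.198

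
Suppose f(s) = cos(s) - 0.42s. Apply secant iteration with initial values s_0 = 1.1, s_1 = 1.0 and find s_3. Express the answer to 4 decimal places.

1.0936

f(1.1) = -0.008404, f(1.0) = 0.120302
s_2 = 1.000000 − 0.120302·(1.000000 − 1.100000) / (0.120302 − (-0.008404)) = 1.000000 − (-0.012030)/(0.128706) = 1.093470
f(1.093470) = 0.000148
s_3 = 1.093470 − 0.000148·(1.093470 − 1.000000) / (0.000148 − 0.120302) = 1.093470 − (0.000014)/(-0.120154) = 1.093586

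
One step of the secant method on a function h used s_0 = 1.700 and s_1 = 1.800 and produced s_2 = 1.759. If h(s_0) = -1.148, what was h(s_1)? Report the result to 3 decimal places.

The secant line through (1.700, -1.148) and (1.800, h(s_1)) crosses zero at s_2 = 1.759.
So (1.700, -1.148), (1.800, h(s_1)), (1.759, 0) are collinear:
h(s_1) = -1.148 · (1.800 − 1.759) / (1.700 − 1.759) = -1.148 · (0.04100)/(-0.05900) = 0.79776

0.798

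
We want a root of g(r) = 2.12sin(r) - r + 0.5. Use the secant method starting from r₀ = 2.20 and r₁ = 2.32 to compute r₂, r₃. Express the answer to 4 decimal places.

2.2060, 2.2062

g(2.20) = 0.014012, g(2.32) = -0.267669
r₂ = 2.320000 − (-0.267669)·(2.320000 − 2.200000) / (-0.267669 − 0.014012) = 2.320000 − (-0.032120)/(-0.281682) = 2.205969
g(2.205969) = 0.000565
r₃ = 2.205969 − 0.000565·(2.205969 − 2.320000) / (0.000565 − (-0.267669)) = 2.205969 − (-0.000064)/(0.268234) = 2.206210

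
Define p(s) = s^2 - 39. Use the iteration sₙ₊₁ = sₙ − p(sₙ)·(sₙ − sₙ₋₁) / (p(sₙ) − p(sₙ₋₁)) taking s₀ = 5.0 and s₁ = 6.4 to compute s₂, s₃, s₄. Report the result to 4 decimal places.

p(5.0) = -14.000000, p(6.4) = 1.960000
s₂ = 6.400000 − 1.960000·(6.400000 − 5.000000) / (1.960000 − (-14.000000)) = 6.400000 − (2.744000)/(15.960000) = 6.228070
p(6.228070) = -0.211142
s₃ = 6.228070 − (-0.211142)·(6.228070 − 6.400000) / (-0.211142 − 1.960000) = 6.228070 − (0.036302)/(-2.171142) = 6.244790
p(6.244790) = -0.002595
s₄ = 6.244790 − (-0.002595)·(6.244790 − 6.228070) / (-0.002595 − (-0.211142)) = 6.244790 − (-0.000043)/(0.208547) = 6.244998

6.2281, 6.2448, 6.2450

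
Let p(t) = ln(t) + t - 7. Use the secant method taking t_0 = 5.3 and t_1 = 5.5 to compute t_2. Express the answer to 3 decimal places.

5.327

p(5.3) = -0.03229, p(5.5) = 0.20475
t_2 = 5.50000 − 0.20475·(5.50000 − 5.30000) / (0.20475 − (-0.03229)) = 5.50000 − (0.04095)/(0.23704) = 5.32725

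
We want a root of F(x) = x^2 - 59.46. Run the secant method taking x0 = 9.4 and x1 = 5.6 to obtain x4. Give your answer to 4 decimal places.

7.7104

F(9.4) = 28.900000, F(5.6) = -28.100000
x2 = 5.600000 − (-28.100000)·(5.600000 − 9.400000) / (-28.100000 − 28.900000) = 5.600000 − (106.780000)/(-57.000000) = 7.473333
F(7.473333) = -3.609289
x3 = 7.473333 − (-3.609289)·(7.473333 − 5.600000) / (-3.609289 − (-28.100000)) = 7.473333 − (-6.761401)/(24.490711) = 7.749414
F(7.749414) = 0.593411
x4 = 7.749414 − 0.593411·(7.749414 − 7.473333) / (0.593411 − (-3.609289)) = 7.749414 − (0.163829)/(4.202699) = 7.710432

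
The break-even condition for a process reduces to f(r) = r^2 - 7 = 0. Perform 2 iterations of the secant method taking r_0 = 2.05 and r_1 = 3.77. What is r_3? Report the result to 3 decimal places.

2.625

f(2.05) = -2.79750, f(3.77) = 7.21290
r_2 = 3.77000 − 7.21290·(3.77000 − 2.05000) / (7.21290 − (-2.79750)) = 3.77000 − (12.40619)/(10.01040) = 2.53067
f(2.53067) = -0.59571
r_3 = 2.53067 − (-0.59571)·(2.53067 − 3.77000) / (-0.59571 − 7.21290) = 2.53067 − (0.73828)/(-7.80861) = 2.62522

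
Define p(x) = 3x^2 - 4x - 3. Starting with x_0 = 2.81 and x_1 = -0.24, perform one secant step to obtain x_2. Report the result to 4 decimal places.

p(2.81) = 9.448300, p(-0.24) = -1.867200
x_2 = -0.240000 − (-1.867200)·(-0.240000 − 2.810000) / (-1.867200 − 9.448300) = -0.240000 − (5.694960)/(-11.315500) = 0.263288

0.2633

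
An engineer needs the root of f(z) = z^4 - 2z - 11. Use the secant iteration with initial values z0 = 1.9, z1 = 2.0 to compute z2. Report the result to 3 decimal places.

f(1.9) = -1.76790, f(2.0) = 1.00000
z2 = 2.00000 − 1.00000·(2.00000 − 1.90000) / (1.00000 − (-1.76790)) = 2.00000 − (0.10000)/(2.76790) = 1.96387

1.964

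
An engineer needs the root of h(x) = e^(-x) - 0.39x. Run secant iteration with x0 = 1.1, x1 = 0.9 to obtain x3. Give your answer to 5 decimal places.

0.97106

h(1.1) = -0.0961289, h(0.9) = 0.0555697
x2 = 0.9000000 − 0.0555697·(0.9000000 − 1.1000000) / (0.0555697 − (-0.0961289)) = 0.9000000 − (-0.0111139)/(0.1516986) = 0.9732633
h(0.9732633) = -0.0017247
x3 = 0.9732633 − (-0.0017247)·(0.9732633 − 0.9000000) / (-0.0017247 − 0.0555697) = 0.9732633 − (-0.0001264)/(-0.0572943) = 0.9710579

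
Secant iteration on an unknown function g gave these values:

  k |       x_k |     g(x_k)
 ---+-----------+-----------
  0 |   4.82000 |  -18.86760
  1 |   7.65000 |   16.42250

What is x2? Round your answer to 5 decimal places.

6.33304

x2 = 7.65000 − 16.42250·(7.65000 − 4.82000) / (16.42250 − (-18.86760))
   = 7.65000 − (46.4756750)/(35.2901000) = 6.3330393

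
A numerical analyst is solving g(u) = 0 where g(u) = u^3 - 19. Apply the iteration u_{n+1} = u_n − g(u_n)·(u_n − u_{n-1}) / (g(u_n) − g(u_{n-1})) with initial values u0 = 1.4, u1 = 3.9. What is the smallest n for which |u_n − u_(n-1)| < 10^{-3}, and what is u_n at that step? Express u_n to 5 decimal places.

g(1.4) = -16.2560000, g(3.9) = 40.3190000
u2 = 3.9000000 − 40.3190000·(2.5000000)/(56.5750000) = 2.1183385;  |Δ| = 1.7816615
g(2.1183385) = -9.4942569
u3 = 2.1183385 − (-9.4942569)·(-1.7816615)/(-49.8132569) = 2.4579178;  |Δ| = 0.3395793
g(2.4579178) = -4.1508337
u4 = 2.4579178 − (-4.1508337)·(0.3395793)/(5.3434232) = 2.7217070;  |Δ| = 0.2637892
g(2.7217070) = 1.1615591
u5 = 2.7217070 − 1.1615591·(0.2637892)/(5.3123928) = 2.6640293;  |Δ| = 0.0576777
g(2.6640293) = -0.0932457
u6 = 2.6640293 − (-0.0932457)·(-0.0576777)/(-1.2548048) = 2.6683154;  |Δ| = 0.0042861
g(2.6683154) = -0.0018431
u7 = 2.6683154 − (-0.0018431)·(0.0042861)/(0.0914026) = 2.6684018;  |Δ| = 0.0000864
|u7 − u6| = 0.0000864 < 10^{-3}

n = 7, u_n = 2.66840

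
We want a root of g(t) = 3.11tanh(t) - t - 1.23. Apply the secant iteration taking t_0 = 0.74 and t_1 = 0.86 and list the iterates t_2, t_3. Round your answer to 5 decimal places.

g(0.74) = -0.0133585, g(0.86) = 0.0753614
t_2 = 0.8600000 − 0.0753614·(0.8600000 − 0.7400000) / (0.0753614 − (-0.0133585)) = 0.8600000 − (0.0090434)/(0.0887199) = 0.7580684
g(0.7580684) = 0.0021381
t_3 = 0.7580684 − 0.0021381·(0.7580684 − 0.8600000) / (0.0021381 − 0.0753614) = 0.7580684 − (-0.0002179)/(-0.0732232) = 0.7550919

0.75807, 0.75509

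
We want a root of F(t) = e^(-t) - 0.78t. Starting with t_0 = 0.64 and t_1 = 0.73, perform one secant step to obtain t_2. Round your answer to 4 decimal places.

F(0.64) = 0.028092, F(0.73) = -0.087491
t_2 = 0.730000 − (-0.087491)·(0.730000 − 0.640000) / (-0.087491 − 0.028092) = 0.730000 − (-0.007874)/(-0.115583) = 0.661874

0.6619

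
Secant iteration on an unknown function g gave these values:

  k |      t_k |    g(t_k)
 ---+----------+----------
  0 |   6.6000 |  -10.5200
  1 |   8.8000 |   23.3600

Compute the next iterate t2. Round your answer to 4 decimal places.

7.2831

t2 = 8.8000 − 23.3600·(8.8000 − 6.6000) / (23.3600 − (-10.5200))
   = 8.8000 − (51.392000)/(33.880000) = 7.283117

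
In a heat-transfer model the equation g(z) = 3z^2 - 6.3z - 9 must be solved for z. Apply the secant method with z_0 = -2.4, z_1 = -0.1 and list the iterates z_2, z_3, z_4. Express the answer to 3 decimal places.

-0.704, -1.057, -0.970

g(-2.4) = 23.40000, g(-0.1) = -8.34000
z_2 = -0.10000 − (-8.34000)·(-0.10000 − (-2.40000)) / (-8.34000 − 23.40000) = -0.10000 − (-19.18200)/(-31.74000) = -0.70435
g(-0.70435) = -3.07429
z_3 = -0.70435 − (-3.07429)·(-0.70435 − (-0.10000)) / (-3.07429 − (-8.34000)) = -0.70435 − (1.85794)/(5.26571) = -1.05719
g(-1.05719) = 1.01319
z_4 = -1.05719 − 1.01319·(-1.05719 − (-0.70435)) / (1.01319 − (-3.07429)) = -1.05719 − (-0.35749)/(4.08748) = -0.96973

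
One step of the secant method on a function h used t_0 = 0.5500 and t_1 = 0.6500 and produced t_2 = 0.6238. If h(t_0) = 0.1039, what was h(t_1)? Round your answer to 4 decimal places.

The secant line through (0.5500, 0.1039) and (0.6500, h(t_1)) crosses zero at t_2 = 0.6238.
So (0.5500, 0.1039), (0.6500, h(t_1)), (0.6238, 0) are collinear:
h(t_1) = 0.1039 · (0.6500 − 0.6238) / (0.5500 − 0.6238) = 0.1039 · (0.026200)/(-0.073800) = -0.036886

-0.0369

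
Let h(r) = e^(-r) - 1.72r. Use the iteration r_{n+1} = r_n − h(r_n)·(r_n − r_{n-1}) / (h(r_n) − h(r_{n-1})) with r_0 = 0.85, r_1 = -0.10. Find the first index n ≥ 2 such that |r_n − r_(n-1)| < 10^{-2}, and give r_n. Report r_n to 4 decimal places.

n = 4, r_n = 0.3926

h(0.85) = -1.034585, h(-0.10) = 1.277171
r_2 = -0.100000 − 1.277171·(-0.950000)/(2.311756) = 0.424844;  |Δ| = 0.524844
h(0.424844) = -0.076861
r_3 = 0.424844 − (-0.076861)·(0.524844)/(-1.354032) = 0.395052;  |Δ| = 0.029793
h(0.395052) = -0.005844
r_4 = 0.395052 − (-0.005844)·(-0.029793)/(0.071017) = 0.392600;  |Δ| = 0.002452
|r_4 − r_3| = 0.002452 < 10^{-2}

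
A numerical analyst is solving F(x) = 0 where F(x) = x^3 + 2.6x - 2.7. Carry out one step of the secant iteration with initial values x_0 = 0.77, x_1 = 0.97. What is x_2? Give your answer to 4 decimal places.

0.8195

F(0.77) = -0.241467, F(0.97) = 0.734673
x_2 = 0.970000 − 0.734673·(0.970000 − 0.770000) / (0.734673 − (-0.241467)) = 0.970000 − (0.146935)/(0.976140) = 0.819474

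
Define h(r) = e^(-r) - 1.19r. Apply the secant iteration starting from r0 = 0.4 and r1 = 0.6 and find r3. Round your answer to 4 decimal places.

h(0.4) = 0.194320, h(0.6) = -0.165188
r2 = 0.600000 − (-0.165188)·(0.600000 − 0.400000) / (-0.165188 − 0.194320) = 0.600000 − (-0.033038)/(-0.359508) = 0.508103
h(0.508103) = -0.003007
r3 = 0.508103 − (-0.003007)·(0.508103 − 0.600000) / (-0.003007 − (-0.165188)) = 0.508103 − (0.000276)/(0.162181) = 0.506399

0.5064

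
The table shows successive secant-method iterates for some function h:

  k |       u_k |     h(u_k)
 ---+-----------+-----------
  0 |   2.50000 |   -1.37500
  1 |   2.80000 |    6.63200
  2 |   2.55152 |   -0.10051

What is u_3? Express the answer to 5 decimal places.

u_3 = 2.55152 − (-0.10051)·(2.55152 − 2.80000) / (-0.10051 − 6.63200)
   = 2.55152 − (0.0249747)/(-6.7325100) = 2.5552296

2.55523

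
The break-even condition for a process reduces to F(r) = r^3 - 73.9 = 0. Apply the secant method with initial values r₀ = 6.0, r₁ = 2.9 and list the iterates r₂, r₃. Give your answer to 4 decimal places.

F(6.0) = 142.100000, F(2.9) = -49.511000
r₂ = 2.900000 − (-49.511000)·(2.900000 − 6.000000) / (-49.511000 − 142.100000) = 2.900000 − (153.484100)/(-191.611000) = 3.701019
F(3.701019) = -23.205128
r₃ = 3.701019 − (-23.205128)·(3.701019 − 2.900000) / (-23.205128 − (-49.511000)) = 3.701019 − (-18.587754)/(26.305872) = 4.407620

3.7010, 4.4076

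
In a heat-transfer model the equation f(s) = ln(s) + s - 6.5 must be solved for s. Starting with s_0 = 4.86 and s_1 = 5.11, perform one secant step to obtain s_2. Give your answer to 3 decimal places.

4.909

f(4.86) = -0.05896, f(5.11) = 0.24120
s_2 = 5.11000 − 0.24120·(5.11000 − 4.86000) / (0.24120 − (-0.05896)) = 5.11000 − (0.06030)/(0.30016) = 4.90911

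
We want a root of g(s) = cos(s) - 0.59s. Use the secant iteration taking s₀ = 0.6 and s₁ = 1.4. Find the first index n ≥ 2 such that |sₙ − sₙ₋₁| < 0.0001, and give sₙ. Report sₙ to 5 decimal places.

g(0.6) = 0.4713356, g(1.4) = -0.6560329
s₂ = 1.4000000 − (-0.6560329)·(0.8000000)/(-1.1273685) = 0.9344678;  |Δ| = 0.4655322
g(0.9344678) = 0.0429105
s₃ = 0.9344678 − 0.0429105·(-0.4655322)/(0.6989434) = 0.9630484;  |Δ| = 0.0285806
g(0.9630484) = 0.0028215
s₄ = 0.9630484 − 0.0028215·(0.0285806)/(-0.0400890) = 0.9650600;  |Δ| = 0.0020115
g(0.9650600) = -0.0000178
s₅ = 0.9650600 − (-0.0000178)·(0.0020115)/(-0.0028393) = 0.9650474;  |Δ| = 0.0000126
|s₅ − s₄| = 0.0000126 < 0.0001

n = 5, sₙ = 0.96505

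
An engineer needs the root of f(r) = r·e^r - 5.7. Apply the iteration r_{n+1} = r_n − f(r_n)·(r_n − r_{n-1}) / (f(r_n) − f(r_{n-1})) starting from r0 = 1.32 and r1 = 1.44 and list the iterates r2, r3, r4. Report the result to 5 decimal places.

f(1.32) = -0.7586838, f(1.44) = 0.3778020
r2 = 1.4400000 − 0.3778020·(1.4400000 − 1.3200000) / (0.3778020 − (-0.7586838)) = 1.4400000 − (0.0453362)/(1.1364858) = 1.4001084
f(1.4001084) = -0.0216650
r3 = 1.4001084 − (-0.0216650)·(1.4001084 − 1.4400000) / (-0.0216650 − 0.3778020) = 1.4001084 − (0.0008643)/(-0.3994670) = 1.4022719
f(1.4022719) = -0.0005731
r4 = 1.4022719 − (-0.0005731)·(1.4022719 − 1.4001084) / (-0.0005731 − (-0.0216650)) = 1.4022719 − (-0.0000012)/(0.0210919) = 1.4023307

1.40011, 1.40227, 1.40233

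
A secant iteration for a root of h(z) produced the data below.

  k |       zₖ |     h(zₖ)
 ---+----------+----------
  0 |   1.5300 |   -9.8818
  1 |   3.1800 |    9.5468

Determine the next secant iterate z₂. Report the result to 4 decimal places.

2.3692

z₂ = 3.1800 − 9.5468·(3.1800 − 1.5300) / (9.5468 − (-9.8818))
   = 3.1800 − (15.752220)/(19.428600) = 2.369225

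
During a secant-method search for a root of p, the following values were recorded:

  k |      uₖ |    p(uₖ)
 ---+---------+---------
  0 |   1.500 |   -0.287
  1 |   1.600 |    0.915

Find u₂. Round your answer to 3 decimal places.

u₂ = 1.600 − 0.915·(1.600 − 1.500) / (0.915 − (-0.287))
   = 1.600 − (0.09150)/(1.20200) = 1.52388

1.524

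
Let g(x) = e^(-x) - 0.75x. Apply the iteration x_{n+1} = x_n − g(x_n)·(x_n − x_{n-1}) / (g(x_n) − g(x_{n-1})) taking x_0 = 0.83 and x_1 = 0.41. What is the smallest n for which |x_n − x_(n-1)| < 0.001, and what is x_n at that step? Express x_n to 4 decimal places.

g(0.83) = -0.186451, g(0.41) = 0.356150
x_2 = 0.410000 − 0.356150·(-0.420000)/(0.542601) = 0.685678;  |Δ| = 0.275678
g(0.685678) = -0.010510
x_3 = 0.685678 − (-0.010510)·(0.275678)/(-0.366660) = 0.677776;  |Δ| = 0.007902
g(0.677776) = -0.000587
x_4 = 0.677776 − (-0.000587)·(-0.007902)/(0.009923) = 0.677309;  |Δ| = 0.000467
|x_4 − x_3| = 0.000467 < 0.001

n = 4, x_n = 0.6773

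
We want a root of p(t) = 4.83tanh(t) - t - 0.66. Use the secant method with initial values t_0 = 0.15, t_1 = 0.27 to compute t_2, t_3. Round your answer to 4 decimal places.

p(0.15) = -0.090885, p(0.27) = 0.343308
t_2 = 0.270000 − 0.343308·(0.270000 − 0.150000) / (0.343308 − (-0.090885)) = 0.270000 − (0.041197)/(0.434193) = 0.175118
p(0.175118) = 0.002162
t_3 = 0.175118 − 0.002162·(0.175118 − 0.270000) / (0.002162 − 0.343308) = 0.175118 − (-0.000205)/(-0.341146) = 0.174517

0.1751, 0.1745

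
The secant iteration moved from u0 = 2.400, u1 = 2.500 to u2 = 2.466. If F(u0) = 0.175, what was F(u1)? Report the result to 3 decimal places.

-0.090

The secant line through (2.400, 0.175) and (2.500, F(u1)) crosses zero at u2 = 2.466.
So (2.400, 0.175), (2.500, F(u1)), (2.466, 0) are collinear:
F(u1) = 0.175 · (2.500 − 2.466) / (2.400 − 2.466) = 0.175 · (0.03400)/(-0.06600) = -0.09015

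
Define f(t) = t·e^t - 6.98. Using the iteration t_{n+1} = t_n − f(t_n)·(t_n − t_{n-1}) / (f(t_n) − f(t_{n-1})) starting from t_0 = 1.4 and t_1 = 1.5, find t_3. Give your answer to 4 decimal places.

1.5226

f(1.4) = -1.302720, f(1.5) = -0.257466
t_2 = 1.500000 − (-0.257466)·(1.500000 − 1.400000) / (-0.257466 − (-1.302720)) = 1.500000 − (-0.025747)/(1.045254) = 1.524632
f(1.524632) = 0.023325
t_3 = 1.524632 − 0.023325·(1.524632 − 1.500000) / (0.023325 − (-0.257466)) = 1.524632 − (0.000575)/(0.280791) = 1.522586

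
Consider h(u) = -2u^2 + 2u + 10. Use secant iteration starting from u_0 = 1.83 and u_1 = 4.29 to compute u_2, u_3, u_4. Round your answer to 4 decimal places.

2.5099, 2.7186, 2.7961

h(1.83) = 6.962200, h(4.29) = -18.228200
u_2 = 4.290000 − (-18.228200)·(4.290000 − 1.830000) / (-18.228200 − 6.962200) = 4.290000 − (-44.841372)/(-25.190400) = 2.509902
h(2.509902) = 2.420585
u_3 = 2.509902 − 2.420585·(2.509902 − 4.290000) / (2.420585 − (-18.228200)) = 2.509902 − (-4.308878)/(20.648785) = 2.718577
h(2.718577) = 0.655832
u_4 = 2.718577 − 0.655832·(2.718577 − 2.509902) / (0.655832 − 2.420585) = 2.718577 − (0.136856)/(-1.764753) = 2.796126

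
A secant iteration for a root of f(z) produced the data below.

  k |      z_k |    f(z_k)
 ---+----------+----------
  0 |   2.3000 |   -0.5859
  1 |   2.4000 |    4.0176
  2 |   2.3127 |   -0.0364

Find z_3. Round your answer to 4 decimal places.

2.3135

z_3 = 2.3127 − (-0.0364)·(2.3127 − 2.4000) / (-0.0364 − 4.0176)
   = 2.3127 − (0.003178)/(-4.054000) = 2.313484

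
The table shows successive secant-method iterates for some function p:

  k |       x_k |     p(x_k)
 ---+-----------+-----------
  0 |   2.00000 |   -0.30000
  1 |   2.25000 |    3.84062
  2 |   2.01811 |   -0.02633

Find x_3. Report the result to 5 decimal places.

2.01969

x_3 = 2.01811 − (-0.02633)·(2.01811 − 2.25000) / (-0.02633 − 3.84062)
   = 2.01811 − (0.0061057)/(-3.8669500) = 2.0196889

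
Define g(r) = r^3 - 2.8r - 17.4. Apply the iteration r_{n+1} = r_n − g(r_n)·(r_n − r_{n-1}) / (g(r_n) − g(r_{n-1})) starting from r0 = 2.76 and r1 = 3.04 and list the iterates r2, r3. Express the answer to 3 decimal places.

g(2.76) = -4.10342, g(3.04) = 2.18246
r2 = 3.04000 − 2.18246·(3.04000 − 2.76000) / (2.18246 − (-4.10342)) = 3.04000 − (0.61109)/(6.28589) = 2.94278
g(2.94278) = -0.15536
r3 = 2.94278 − (-0.15536)·(2.94278 − 3.04000) / (-0.15536 − 2.18246) = 2.94278 − (0.01510)/(-2.33782) = 2.94924

2.943, 2.949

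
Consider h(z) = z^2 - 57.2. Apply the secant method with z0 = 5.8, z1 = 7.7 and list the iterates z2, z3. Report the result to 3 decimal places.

7.545, 7.563

h(5.8) = -23.56000, h(7.7) = 2.09000
z2 = 7.70000 − 2.09000·(7.70000 − 5.80000) / (2.09000 − (-23.56000)) = 7.70000 − (3.97100)/(25.65000) = 7.54519
h(7.54519) = -0.27018
z3 = 7.54519 − (-0.27018)·(7.54519 − 7.70000) / (-0.27018 − 2.09000) = 7.54519 − (0.04183)/(-2.36018) = 7.56291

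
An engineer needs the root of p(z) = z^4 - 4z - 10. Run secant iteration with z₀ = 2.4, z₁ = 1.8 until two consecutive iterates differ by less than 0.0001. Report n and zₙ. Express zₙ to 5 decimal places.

n = 6, zₙ = 2.06744

p(2.4) = 13.5776000, p(1.8) = -6.7024000
z₂ = 1.8000000 − (-6.7024000)·(-0.6000000)/(-20.2800000) = 1.9982959;  |Δ| = 0.1982959
p(1.9982959) = -2.0476463
z₃ = 1.9982959 − (-2.0476463)·(0.1982959)/(4.6547537) = 2.0855271;  |Δ| = 0.0872312
p(2.0855271) = 0.5753734
z₄ = 2.0855271 − 0.5753734·(0.0872312)/(2.6230197) = 2.0663924;  |Δ| = 0.0191346
p(2.0663924) = -0.0328603
z₅ = 2.0663924 − (-0.0328603)·(-0.0191346)/(-0.6082336) = 2.0674262;  |Δ| = 0.0010338
p(2.0674262) = -0.0004825
z₆ = 2.0674262 − (-0.0004825)·(0.0010338)/(0.0323777) = 2.0674416;  |Δ| = 0.0000154
|z₆ − z₅| = 0.0000154 < 0.0001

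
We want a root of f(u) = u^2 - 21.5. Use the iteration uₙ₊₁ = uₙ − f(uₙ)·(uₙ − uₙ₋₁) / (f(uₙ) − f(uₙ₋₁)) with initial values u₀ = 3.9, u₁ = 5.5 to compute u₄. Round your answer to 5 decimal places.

f(3.9) = -6.2900000, f(5.5) = 8.7500000
u₂ = 5.5000000 − 8.7500000·(5.5000000 − 3.9000000) / (8.7500000 − (-6.2900000)) = 5.5000000 − (14.0000000)/(15.0400000) = 4.5691489
f(4.5691489) = -0.6228780
u₃ = 4.5691489 − (-0.6228780)·(4.5691489 − 5.5000000) / (-0.6228780 − 8.7500000) = 4.5691489 − (0.5798066)/(-9.3728780) = 4.6310090
f(4.6310090) = -0.0537558
u₄ = 4.6310090 − (-0.0537558)·(4.6310090 − 4.5691489) / (-0.0537558 − (-0.6228780)) = 4.6310090 − (-0.0033253)/(0.5691222) = 4.6368519

4.63685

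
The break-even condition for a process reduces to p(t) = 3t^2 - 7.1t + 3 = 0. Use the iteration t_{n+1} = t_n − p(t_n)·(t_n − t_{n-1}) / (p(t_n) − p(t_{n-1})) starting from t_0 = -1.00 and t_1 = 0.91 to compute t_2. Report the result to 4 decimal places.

p(-1.00) = 13.100000, p(0.91) = -0.976700
t_2 = 0.910000 − (-0.976700)·(0.910000 − (-1.000000)) / (-0.976700 − 13.100000) = 0.910000 − (-1.865497)/(-14.076700) = 0.777476

0.7775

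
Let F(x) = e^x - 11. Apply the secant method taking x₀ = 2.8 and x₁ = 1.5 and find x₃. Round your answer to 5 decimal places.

F(2.8) = 5.4446468, F(1.5) = -6.5183109
x₂ = 1.5000000 − (-6.5183109)·(1.5000000 − 2.8000000) / (-6.5183109 − 5.4446468) = 1.5000000 − (8.4738042)/(-11.9629577) = 2.2083369
F(2.2083369) = -1.8994315
x₃ = 2.2083369 − (-1.8994315)·(2.2083369 − 1.5000000) / (-1.8994315 − (-6.5183109)) = 2.2083369 − (-1.3454374)/(4.6188794) = 2.4996277

2.49963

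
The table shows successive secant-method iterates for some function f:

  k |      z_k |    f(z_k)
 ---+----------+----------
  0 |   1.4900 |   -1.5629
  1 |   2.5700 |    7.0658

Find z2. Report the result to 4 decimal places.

z2 = 2.5700 − 7.0658·(2.5700 − 1.4900) / (7.0658 − (-1.5629))
   = 2.5700 − (7.631064)/(8.628700) = 1.685618

1.6856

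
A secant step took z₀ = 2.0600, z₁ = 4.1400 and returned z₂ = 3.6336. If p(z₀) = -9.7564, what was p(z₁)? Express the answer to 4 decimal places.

The secant line through (2.0600, -9.7564) and (4.1400, p(z₁)) crosses zero at z₂ = 3.6336.
So (2.0600, -9.7564), (4.1400, p(z₁)), (3.6336, 0) are collinear:
p(z₁) = -9.7564 · (4.1400 − 3.6336) / (2.0600 − 3.6336) = -9.7564 · (0.506400)/(-1.573600) = 3.139706

3.1397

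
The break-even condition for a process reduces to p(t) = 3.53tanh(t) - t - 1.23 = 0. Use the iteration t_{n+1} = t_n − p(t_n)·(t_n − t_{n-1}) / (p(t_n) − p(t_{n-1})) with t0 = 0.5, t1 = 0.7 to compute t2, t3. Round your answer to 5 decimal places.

p(0.5) = -0.0987264, p(0.7) = 0.2034183
t2 = 0.7000000 − 0.2034183·(0.7000000 − 0.5000000) / (0.2034183 − (-0.0987264)) = 0.7000000 − (0.0406837)/(0.3021447) = 0.5653504
p(0.5653504) = 0.0117852
t3 = 0.5653504 − 0.0117852·(0.5653504 − 0.7000000) / (0.0117852 − 0.2034183) = 0.5653504 − (-0.0015869)/(-0.1916331) = 0.5570697

0.56535, 0.55707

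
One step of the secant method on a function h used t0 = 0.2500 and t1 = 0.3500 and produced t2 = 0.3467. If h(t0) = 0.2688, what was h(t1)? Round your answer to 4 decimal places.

-0.0092

The secant line through (0.2500, 0.2688) and (0.3500, h(t1)) crosses zero at t2 = 0.3467.
So (0.2500, 0.2688), (0.3500, h(t1)), (0.3467, 0) are collinear:
h(t1) = 0.2688 · (0.3500 − 0.3467) / (0.2500 − 0.3467) = 0.2688 · (0.003300)/(-0.096700) = -0.009173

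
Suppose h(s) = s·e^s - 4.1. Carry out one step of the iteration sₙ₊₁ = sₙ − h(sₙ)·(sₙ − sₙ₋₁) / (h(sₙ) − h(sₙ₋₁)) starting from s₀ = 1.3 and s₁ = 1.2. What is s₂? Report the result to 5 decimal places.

h(1.3) = 0.6700857, h(1.2) = -0.1158597
s₂ = 1.2000000 − (-0.1158597)·(1.2000000 − 1.3000000) / (-0.1158597 − 0.6700857) = 1.2000000 − (0.0115860)/(-0.7859454) = 1.2147414

1.21474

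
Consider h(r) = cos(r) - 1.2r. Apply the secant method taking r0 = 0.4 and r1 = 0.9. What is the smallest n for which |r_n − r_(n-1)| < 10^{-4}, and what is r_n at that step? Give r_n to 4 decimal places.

n = 5, r_n = 0.6589

h(0.4) = 0.441061, h(0.9) = -0.458390
r2 = 0.900000 − (-0.458390)·(0.500000)/(-0.899451) = 0.645183;  |Δ| = 0.254817
h(0.645183) = 0.024769
r3 = 0.645183 − 0.024769·(-0.254817)/(0.483159) = 0.658247;  |Δ| = 0.013063
h(0.658247) = 0.001170
r4 = 0.658247 − 0.001170·(0.013063)/(-0.023599) = 0.658894;  |Δ| = 0.000648
h(0.658894) = -0.000004
r5 = 0.658894 − (-0.000004)·(0.000648)/(-0.001173) = 0.658892;  |Δ| = 0.000002
|r5 − r4| = 0.000002 < 10^{-4}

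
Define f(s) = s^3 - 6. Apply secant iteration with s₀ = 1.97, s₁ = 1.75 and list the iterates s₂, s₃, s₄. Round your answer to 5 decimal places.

f(1.97) = 1.6453730, f(1.75) = -0.6406250
s₂ = 1.7500000 − (-0.6406250)·(1.7500000 − 1.9700000) / (-0.6406250 − 1.6453730) = 1.7500000 − (0.1409375)/(-2.2859980) = 1.8116525
f(1.8116525) = -0.0540029
s₃ = 1.8116525 − (-0.0540029)·(1.8116525 − 1.7500000) / (-0.0540029 − (-0.6406250)) = 1.8116525 − (-0.0033294)/(0.5866221) = 1.8173281
f(1.8173281) = 0.0020554
s₄ = 1.8173281 − 0.0020554·(1.8173281 − 1.8116525) / (0.0020554 − (-0.0540029)) = 1.8173281 − (0.0000117)/(0.0560583) = 1.8171200

1.81165, 1.81733, 1.81712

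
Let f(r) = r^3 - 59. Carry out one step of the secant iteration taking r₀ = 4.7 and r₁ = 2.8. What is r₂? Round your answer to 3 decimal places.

f(4.7) = 44.82300, f(2.8) = -37.04800
r₂ = 2.80000 − (-37.04800)·(2.80000 − 4.70000) / (-37.04800 − 44.82300) = 2.80000 − (70.39120)/(-81.87100) = 3.65978

3.660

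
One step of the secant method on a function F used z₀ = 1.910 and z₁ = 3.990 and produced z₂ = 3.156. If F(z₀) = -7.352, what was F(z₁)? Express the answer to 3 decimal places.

The secant line through (1.910, -7.352) and (3.990, F(z₁)) crosses zero at z₂ = 3.156.
So (1.910, -7.352), (3.990, F(z₁)), (3.156, 0) are collinear:
F(z₁) = -7.352 · (3.990 − 3.156) / (1.910 − 3.156) = -7.352 · (0.83400)/(-1.24600) = 4.92100

4.921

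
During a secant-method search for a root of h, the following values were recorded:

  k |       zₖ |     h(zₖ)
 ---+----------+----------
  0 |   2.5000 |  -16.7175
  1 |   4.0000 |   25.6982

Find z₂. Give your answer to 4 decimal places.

z₂ = 4.0000 − 25.6982·(4.0000 − 2.5000) / (25.6982 − (-16.7175))
   = 4.0000 − (38.547300)/(42.415700) = 3.091202

3.0912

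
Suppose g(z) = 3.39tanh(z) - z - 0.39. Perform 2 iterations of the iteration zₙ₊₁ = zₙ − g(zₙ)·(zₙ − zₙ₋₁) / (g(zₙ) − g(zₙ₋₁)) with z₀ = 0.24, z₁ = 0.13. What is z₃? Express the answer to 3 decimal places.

g(0.24) = 0.16833, g(0.13) = -0.08177
z₂ = 0.13000 − (-0.08177)·(0.13000 − 0.24000) / (-0.08177 − 0.16833) = 0.13000 − (0.00899)/(-0.25010) = 0.16596
g(0.16596) = 0.00154
z₃ = 0.16596 − 0.00154·(0.16596 − 0.13000) / (0.00154 − (-0.08177)) = 0.16596 − (0.00006)/(0.08331) = 0.16530

0.165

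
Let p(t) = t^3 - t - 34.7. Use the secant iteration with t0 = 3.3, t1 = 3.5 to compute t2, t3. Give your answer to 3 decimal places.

p(3.3) = -2.06300, p(3.5) = 4.67500
t2 = 3.50000 − 4.67500·(3.50000 − 3.30000) / (4.67500 − (-2.06300)) = 3.50000 − (0.93500)/(6.73800) = 3.36123
p(3.36123) = -0.08634
t3 = 3.36123 − (-0.08634)·(3.36123 − 3.50000) / (-0.08634 − 4.67500) = 3.36123 − (0.01198)/(-4.76134) = 3.36375

3.361, 3.364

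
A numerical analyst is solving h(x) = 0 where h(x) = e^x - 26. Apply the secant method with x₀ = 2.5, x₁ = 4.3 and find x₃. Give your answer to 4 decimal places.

h(2.5) = -13.817506, h(4.3) = 47.699794
x₂ = 4.300000 − 47.699794·(4.300000 − 2.500000) / (47.699794 − (-13.817506)) = 4.300000 − (85.859629)/(61.517300) = 2.904301
h(2.904301) = -7.747518
x₃ = 2.904301 − (-7.747518)·(2.904301 − 4.300000) / (-7.747518 − 47.699794) = 2.904301 − (10.813202)/(-55.447311) = 3.099319

3.0993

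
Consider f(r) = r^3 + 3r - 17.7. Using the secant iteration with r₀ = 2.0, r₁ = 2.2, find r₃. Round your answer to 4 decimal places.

2.2255

f(2.0) = -3.700000, f(2.2) = -0.452000
r₂ = 2.200000 − (-0.452000)·(2.200000 − 2.000000) / (-0.452000 − (-3.700000)) = 2.200000 − (-0.090400)/(3.248000) = 2.227833
f(2.227833) = 0.040760
r₃ = 2.227833 − 0.040760·(2.227833 − 2.200000) / (0.040760 − (-0.452000)) = 2.227833 − (0.001134)/(0.492760) = 2.225530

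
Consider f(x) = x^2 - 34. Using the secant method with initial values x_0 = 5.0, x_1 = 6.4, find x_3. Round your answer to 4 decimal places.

f(5.0) = -9.000000, f(6.4) = 6.960000
x_2 = 6.400000 − 6.960000·(6.400000 − 5.000000) / (6.960000 − (-9.000000)) = 6.400000 − (9.744000)/(15.960000) = 5.789474
f(5.789474) = -0.481994
x_3 = 5.789474 − (-0.481994)·(5.789474 − 6.400000) / (-0.481994 − 6.960000) = 5.789474 − (0.294270)/(-7.441994) = 5.829016

5.8290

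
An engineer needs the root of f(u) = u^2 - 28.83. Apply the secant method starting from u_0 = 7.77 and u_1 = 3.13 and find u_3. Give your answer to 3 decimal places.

f(7.77) = 31.54290, f(3.13) = -19.03310
u_2 = 3.13000 − (-19.03310)·(3.13000 − 7.77000) / (-19.03310 − 31.54290) = 3.13000 − (88.31358)/(-50.57600) = 4.87616
f(4.87616) = -5.05310
u_3 = 4.87616 − (-5.05310)·(4.87616 − 3.13000) / (-5.05310 − (-19.03310)) = 4.87616 − (-8.82351)/(13.98000) = 5.50731

5.507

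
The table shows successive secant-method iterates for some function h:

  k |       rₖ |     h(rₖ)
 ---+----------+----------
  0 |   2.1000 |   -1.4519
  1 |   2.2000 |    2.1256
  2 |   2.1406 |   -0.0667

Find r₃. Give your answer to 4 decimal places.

2.1424

r₃ = 2.1406 − (-0.0667)·(2.1406 − 2.2000) / (-0.0667 − 2.1256)
   = 2.1406 − (0.003962)/(-2.192300) = 2.142407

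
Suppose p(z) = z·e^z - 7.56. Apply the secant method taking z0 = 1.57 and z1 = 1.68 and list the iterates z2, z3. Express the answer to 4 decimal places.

p(1.57) = -0.013562, p(1.68) = 1.454134
z2 = 1.680000 − 1.454134·(1.680000 − 1.570000) / (1.454134 − (-0.013562)) = 1.680000 − (0.159955)/(1.467696) = 1.571016
p(1.571016) = -0.000997
z3 = 1.571016 − (-0.000997)·(1.571016 − 1.680000) / (-0.000997 − 1.454134) = 1.571016 − (0.000109)/(-1.455131) = 1.571091

1.5710, 1.5711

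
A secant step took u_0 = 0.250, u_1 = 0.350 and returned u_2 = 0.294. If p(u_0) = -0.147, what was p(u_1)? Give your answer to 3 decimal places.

0.187

The secant line through (0.250, -0.147) and (0.350, p(u_1)) crosses zero at u_2 = 0.294.
So (0.250, -0.147), (0.350, p(u_1)), (0.294, 0) are collinear:
p(u_1) = -0.147 · (0.350 − 0.294) / (0.250 − 0.294) = -0.147 · (0.05600)/(-0.04400) = 0.18709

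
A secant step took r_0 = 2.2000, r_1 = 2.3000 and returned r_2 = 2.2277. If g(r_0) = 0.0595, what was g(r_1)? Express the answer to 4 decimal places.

-0.1553

The secant line through (2.2000, 0.0595) and (2.3000, g(r_1)) crosses zero at r_2 = 2.2277.
So (2.2000, 0.0595), (2.3000, g(r_1)), (2.2277, 0) are collinear:
g(r_1) = 0.0595 · (2.3000 − 2.2277) / (2.2000 − 2.2277) = 0.0595 · (0.072300)/(-0.027700) = -0.155301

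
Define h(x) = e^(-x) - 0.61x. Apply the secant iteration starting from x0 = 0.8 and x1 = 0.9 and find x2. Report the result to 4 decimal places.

h(0.8) = -0.038671, h(0.9) = -0.142430
x2 = 0.900000 − (-0.142430)·(0.900000 − 0.800000) / (-0.142430 − (-0.038671)) = 0.900000 − (-0.014243)/(-0.103759) = 0.762730

0.7627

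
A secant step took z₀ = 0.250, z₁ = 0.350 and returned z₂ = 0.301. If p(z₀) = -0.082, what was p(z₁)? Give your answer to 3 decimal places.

0.079

The secant line through (0.250, -0.082) and (0.350, p(z₁)) crosses zero at z₂ = 0.301.
So (0.250, -0.082), (0.350, p(z₁)), (0.301, 0) are collinear:
p(z₁) = -0.082 · (0.350 − 0.301) / (0.250 − 0.301) = -0.082 · (0.04900)/(-0.05100) = 0.07878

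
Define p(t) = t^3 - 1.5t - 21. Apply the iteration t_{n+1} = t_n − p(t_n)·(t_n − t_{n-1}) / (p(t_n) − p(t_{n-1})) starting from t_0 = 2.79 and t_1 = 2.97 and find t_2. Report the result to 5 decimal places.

2.93823

p(2.79) = -3.4673610, p(2.97) = 0.7430730
t_2 = 2.9700000 − 0.7430730·(2.9700000 − 2.7900000) / (0.7430730 − (-3.4673610)) = 2.9700000 − (0.1337531)/(4.2104340) = 2.9382329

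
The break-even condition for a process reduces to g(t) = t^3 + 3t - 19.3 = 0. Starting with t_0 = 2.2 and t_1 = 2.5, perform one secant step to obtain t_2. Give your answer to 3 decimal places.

g(2.2) = -2.05200, g(2.5) = 3.82500
t_2 = 2.50000 − 3.82500·(2.50000 − 2.20000) / (3.82500 − (-2.05200)) = 2.50000 − (1.14750)/(5.87700) = 2.30475

2.305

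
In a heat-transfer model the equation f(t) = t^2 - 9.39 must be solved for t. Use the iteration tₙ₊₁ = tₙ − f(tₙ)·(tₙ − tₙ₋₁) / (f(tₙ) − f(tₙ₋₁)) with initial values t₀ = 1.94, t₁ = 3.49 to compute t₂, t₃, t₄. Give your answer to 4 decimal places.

2.9762, 3.0585, 3.0644

f(1.94) = -5.626400, f(3.49) = 2.790100
t₂ = 3.490000 − 2.790100·(3.490000 − 1.940000) / (2.790100 − (-5.626400)) = 3.490000 − (4.324655)/(8.416500) = 2.976169
f(2.976169) = -0.532416
t₃ = 2.976169 − (-0.532416)·(2.976169 − 3.490000) / (-0.532416 − 2.790100) = 2.976169 − (0.273571)/(-3.322516) = 3.058508
f(3.058508) = -0.035528
t₄ = 3.058508 − (-0.035528)·(3.058508 − 2.976169) / (-0.035528 − (-0.532416)) = 3.058508 − (-0.002925)/(0.496887) = 3.064395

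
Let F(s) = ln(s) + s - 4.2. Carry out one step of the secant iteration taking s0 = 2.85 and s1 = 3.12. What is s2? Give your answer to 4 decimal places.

F(2.85) = -0.302681, F(3.12) = 0.057833
s2 = 3.120000 − 0.057833·(3.120000 − 2.850000) / (0.057833 − (-0.302681)) = 3.120000 − (0.015615)/(0.360514) = 3.076687

3.0767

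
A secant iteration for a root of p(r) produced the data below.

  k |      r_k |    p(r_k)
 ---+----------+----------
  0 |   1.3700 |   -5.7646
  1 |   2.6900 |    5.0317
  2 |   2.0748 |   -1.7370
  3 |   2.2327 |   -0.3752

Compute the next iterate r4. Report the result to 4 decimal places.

r4 = 2.2327 − (-0.3752)·(2.2327 − 2.0748) / (-0.3752 − (-1.7370))
   = 2.2327 − (-0.059244)/(1.361800) = 2.276204

2.2762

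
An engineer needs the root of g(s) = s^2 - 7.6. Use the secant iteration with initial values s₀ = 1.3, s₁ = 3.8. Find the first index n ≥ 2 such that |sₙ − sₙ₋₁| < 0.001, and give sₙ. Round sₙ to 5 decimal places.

g(1.3) = -5.9100000, g(3.8) = 6.8400000
s₂ = 3.8000000 − 6.8400000·(2.5000000)/(12.7500000) = 2.4588235;  |Δ| = 1.3411765
g(2.4588235) = -1.5541869
s₃ = 2.4588235 − (-1.5541869)·(-1.3411765)/(-8.3941869) = 2.7071429;  |Δ| = 0.2483193
g(2.7071429) = -0.2713776
s₄ = 2.7071429 − (-0.2713776)·(0.2483193)/(1.2828093) = 2.7596747;  |Δ| = 0.0525318
g(2.7596747) = 0.0158043
s₅ = 2.7596747 − 0.0158043·(0.0525318)/(0.2871818) = 2.7567837;  |Δ| = 0.0028909
g(2.7567837) = -0.0001435
s₆ = 2.7567837 − (-0.0001435)·(-0.0028909)/(-0.0159478) = 2.7568097;  |Δ| = 0.0000260
|s₆ − s₅| = 0.0000260 < 0.001

n = 6, sₙ = 2.75681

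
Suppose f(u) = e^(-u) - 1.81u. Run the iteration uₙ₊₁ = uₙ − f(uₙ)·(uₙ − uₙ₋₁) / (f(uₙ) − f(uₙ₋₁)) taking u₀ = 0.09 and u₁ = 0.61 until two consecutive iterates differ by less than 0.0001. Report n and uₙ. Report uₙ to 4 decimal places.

n = 5, uₙ = 0.3784

f(0.09) = 0.751031, f(0.61) = -0.560749
u₂ = 0.610000 − (-0.560749)·(0.520000)/(-1.311780) = 0.387715;  |Δ| = 0.222285
f(0.387715) = -0.023158
u₃ = 0.387715 − (-0.023158)·(-0.222285)/(0.537592) = 0.378139;  |Δ| = 0.009575
f(0.378139) = 0.000703
u₄ = 0.378139 − 0.000703·(-0.009575)/(0.023860) = 0.378421;  |Δ| = 0.000282
f(0.378421) = -0.000001
u₅ = 0.378421 − (-0.000001)·(0.000282)/(-0.000704) = 0.378421;  |Δ| = 0.000000
|u₅ − u₄| = 0.000000 < 0.0001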